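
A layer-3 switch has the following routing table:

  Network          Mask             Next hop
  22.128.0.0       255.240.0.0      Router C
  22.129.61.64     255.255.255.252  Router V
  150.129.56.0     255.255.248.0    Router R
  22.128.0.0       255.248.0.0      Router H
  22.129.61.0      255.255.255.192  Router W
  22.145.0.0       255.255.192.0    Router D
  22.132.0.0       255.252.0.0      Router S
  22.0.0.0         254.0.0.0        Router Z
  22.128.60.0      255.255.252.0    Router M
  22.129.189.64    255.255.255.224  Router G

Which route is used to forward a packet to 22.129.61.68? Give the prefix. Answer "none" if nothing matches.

22.128.0.0/13

Entries matching 22.129.61.68:
  22.0.0.0/7 (22.0.0.0 - 23.255.255.255)
  22.128.0.0/12 (22.128.0.0 - 22.143.255.255)
  22.128.0.0/13 (22.128.0.0 - 22.135.255.255)
Most specific is 22.128.0.0/13.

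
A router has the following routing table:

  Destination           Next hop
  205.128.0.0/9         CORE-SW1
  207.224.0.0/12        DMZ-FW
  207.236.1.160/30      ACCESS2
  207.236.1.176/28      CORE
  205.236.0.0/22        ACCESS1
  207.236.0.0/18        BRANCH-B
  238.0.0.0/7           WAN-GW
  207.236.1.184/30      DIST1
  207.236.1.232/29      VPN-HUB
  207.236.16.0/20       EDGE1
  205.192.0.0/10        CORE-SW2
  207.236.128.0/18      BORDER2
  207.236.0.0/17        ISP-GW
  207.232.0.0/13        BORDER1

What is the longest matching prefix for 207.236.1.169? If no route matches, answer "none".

207.236.0.0/18

Entries matching 207.236.1.169:
  207.224.0.0/12 (207.224.0.0 - 207.239.255.255)
  207.232.0.0/13 (207.232.0.0 - 207.239.255.255)
  207.236.0.0/17 (207.236.0.0 - 207.236.127.255)
  207.236.0.0/18 (207.236.0.0 - 207.236.63.255)
Most specific is 207.236.0.0/18.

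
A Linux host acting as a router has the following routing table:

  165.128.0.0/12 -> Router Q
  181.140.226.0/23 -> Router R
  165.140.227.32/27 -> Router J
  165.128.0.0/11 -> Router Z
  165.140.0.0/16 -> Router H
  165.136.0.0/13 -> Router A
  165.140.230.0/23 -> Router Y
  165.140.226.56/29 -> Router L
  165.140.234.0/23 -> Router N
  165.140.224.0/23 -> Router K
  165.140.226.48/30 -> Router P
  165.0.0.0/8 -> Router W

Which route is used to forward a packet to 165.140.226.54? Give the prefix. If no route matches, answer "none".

165.140.0.0/16

Entries matching 165.140.226.54:
  165.0.0.0/8 (165.0.0.0 - 165.255.255.255)
  165.128.0.0/11 (165.128.0.0 - 165.159.255.255)
  165.128.0.0/12 (165.128.0.0 - 165.143.255.255)
  165.136.0.0/13 (165.136.0.0 - 165.143.255.255)
  165.140.0.0/16 (165.140.0.0 - 165.140.255.255)
Most specific is 165.140.0.0/16.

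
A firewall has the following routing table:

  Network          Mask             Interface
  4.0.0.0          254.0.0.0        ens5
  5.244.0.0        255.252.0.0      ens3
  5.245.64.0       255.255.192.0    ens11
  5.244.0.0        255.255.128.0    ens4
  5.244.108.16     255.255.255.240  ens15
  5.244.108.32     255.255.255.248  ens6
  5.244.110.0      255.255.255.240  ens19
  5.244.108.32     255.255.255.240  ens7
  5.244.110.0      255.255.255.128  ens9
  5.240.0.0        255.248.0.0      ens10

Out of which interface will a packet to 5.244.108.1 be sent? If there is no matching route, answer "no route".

Routes whose prefix contains 5.244.108.1:
  4.0.0.0/7 (4.0.0.0 - 5.255.255.255) -> ens5
  5.240.0.0/13 (5.240.0.0 - 5.247.255.255) -> ens10
  5.244.0.0/14 (5.244.0.0 - 5.247.255.255) -> ens3
  5.244.0.0/17 (5.244.0.0 - 5.244.127.255) -> ens4
More-specific entries that do NOT match:
  5.244.108.32/29 (5.244.108.32 - 5.244.108.39) does not contain 5.244.108.1
  5.244.108.16/28 (5.244.108.16 - 5.244.108.31) does not contain 5.244.108.1
  5.244.110.0/28 (5.244.110.0 - 5.244.110.15) does not contain 5.244.108.1
  5.244.108.32/28 (5.244.108.32 - 5.244.108.47) does not contain 5.244.108.1
  5.244.110.0/25 (5.244.110.0 - 5.244.110.127) does not contain 5.244.108.1
  5.245.64.0/18 (5.245.64.0 - 5.245.127.255) does not contain 5.244.108.1
Longest matching prefix is /17 -> interface ens4.

ens4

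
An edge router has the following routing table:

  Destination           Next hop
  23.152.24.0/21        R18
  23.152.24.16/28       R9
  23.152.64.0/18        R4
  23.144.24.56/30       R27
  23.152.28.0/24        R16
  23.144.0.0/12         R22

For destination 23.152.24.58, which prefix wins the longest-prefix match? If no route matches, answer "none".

Entries matching 23.152.24.58:
  23.144.0.0/12 (23.144.0.0 - 23.159.255.255)
  23.152.24.0/21 (23.152.24.0 - 23.152.31.255)
Most specific is 23.152.24.0/21.

23.152.24.0/21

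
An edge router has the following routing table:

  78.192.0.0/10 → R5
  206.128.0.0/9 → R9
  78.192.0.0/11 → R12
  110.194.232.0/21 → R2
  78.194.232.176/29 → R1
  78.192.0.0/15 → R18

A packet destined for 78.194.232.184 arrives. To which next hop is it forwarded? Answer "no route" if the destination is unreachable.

R12

Routes whose prefix contains 78.194.232.184:
  78.192.0.0/10 (78.192.0.0 - 78.255.255.255) -> R5
  78.192.0.0/11 (78.192.0.0 - 78.223.255.255) -> R12
More-specific entries that do NOT match:
  78.194.232.176/29 (78.194.232.176 - 78.194.232.183) does not contain 78.194.232.184
  110.194.232.0/21 (110.194.232.0 - 110.194.239.255) does not contain 78.194.232.184
  78.192.0.0/15 (78.192.0.0 - 78.193.255.255) does not contain 78.194.232.184
Longest matching prefix is /11 -> next hop R12.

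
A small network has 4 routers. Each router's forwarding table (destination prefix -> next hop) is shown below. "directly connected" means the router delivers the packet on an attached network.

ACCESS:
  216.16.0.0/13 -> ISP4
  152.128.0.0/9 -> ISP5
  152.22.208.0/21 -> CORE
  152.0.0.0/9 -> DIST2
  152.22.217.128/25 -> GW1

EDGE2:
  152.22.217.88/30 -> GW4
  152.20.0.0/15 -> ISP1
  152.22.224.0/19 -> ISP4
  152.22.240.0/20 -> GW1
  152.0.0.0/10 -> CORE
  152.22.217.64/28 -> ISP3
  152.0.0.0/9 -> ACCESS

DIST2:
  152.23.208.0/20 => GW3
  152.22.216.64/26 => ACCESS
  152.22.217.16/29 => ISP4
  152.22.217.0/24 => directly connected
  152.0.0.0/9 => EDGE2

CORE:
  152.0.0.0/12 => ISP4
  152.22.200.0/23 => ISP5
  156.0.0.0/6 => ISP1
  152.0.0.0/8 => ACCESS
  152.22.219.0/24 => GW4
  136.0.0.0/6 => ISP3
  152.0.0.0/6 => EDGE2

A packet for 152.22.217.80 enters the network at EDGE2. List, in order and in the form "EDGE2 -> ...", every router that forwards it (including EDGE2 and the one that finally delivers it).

At EDGE2: longest match for 152.22.217.80 is 152.0.0.0/10 -> CORE
At CORE: longest match for 152.22.217.80 is 152.0.0.0/8 -> ACCESS
At ACCESS: longest match for 152.22.217.80 is 152.0.0.0/9 -> DIST2
At DIST2: longest match for 152.22.217.80 is 152.22.217.0/24 -> directly connected

EDGE2 -> CORE -> ACCESS -> DIST2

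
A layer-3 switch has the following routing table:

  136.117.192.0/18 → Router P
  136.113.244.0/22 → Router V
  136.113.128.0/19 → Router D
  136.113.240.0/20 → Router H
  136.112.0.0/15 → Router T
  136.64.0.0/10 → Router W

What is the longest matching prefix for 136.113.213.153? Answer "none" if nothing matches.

136.112.0.0/15

Entries matching 136.113.213.153:
  136.64.0.0/10 (136.64.0.0 - 136.127.255.255)
  136.112.0.0/15 (136.112.0.0 - 136.113.255.255)
Most specific is 136.112.0.0/15.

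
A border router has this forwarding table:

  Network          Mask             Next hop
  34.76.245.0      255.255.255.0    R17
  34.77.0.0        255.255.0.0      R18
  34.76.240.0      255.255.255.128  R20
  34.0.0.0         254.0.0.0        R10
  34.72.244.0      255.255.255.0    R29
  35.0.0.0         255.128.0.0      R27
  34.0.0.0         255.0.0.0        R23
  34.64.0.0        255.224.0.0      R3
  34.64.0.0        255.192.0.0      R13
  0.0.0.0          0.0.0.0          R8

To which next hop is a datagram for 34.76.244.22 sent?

Routes whose prefix contains 34.76.244.22:
  0.0.0.0/0 (default, matches everything) -> R8
  34.0.0.0/7 (34.0.0.0 - 35.255.255.255) -> R10
  34.0.0.0/8 (34.0.0.0 - 34.255.255.255) -> R23
  34.64.0.0/10 (34.64.0.0 - 34.127.255.255) -> R13
  34.64.0.0/11 (34.64.0.0 - 34.95.255.255) -> R3
More-specific entries that do NOT match:
  34.76.240.0/25 (34.76.240.0 - 34.76.240.127) does not contain 34.76.244.22
  34.76.245.0/24 (34.76.245.0 - 34.76.245.255) does not contain 34.76.244.22
  34.72.244.0/24 (34.72.244.0 - 34.72.244.255) does not contain 34.76.244.22
  34.77.0.0/16 (34.77.0.0 - 34.77.255.255) does not contain 34.76.244.22
Longest matching prefix is /11 -> next hop R3.

R3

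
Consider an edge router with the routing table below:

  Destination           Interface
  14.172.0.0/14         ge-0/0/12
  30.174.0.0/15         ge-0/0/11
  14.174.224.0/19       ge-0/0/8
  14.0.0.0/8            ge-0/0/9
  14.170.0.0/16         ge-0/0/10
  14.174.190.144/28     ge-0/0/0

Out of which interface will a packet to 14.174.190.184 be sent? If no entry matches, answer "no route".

ge-0/0/12

Routes whose prefix contains 14.174.190.184:
  14.0.0.0/8 (14.0.0.0 - 14.255.255.255) -> ge-0/0/9
  14.172.0.0/14 (14.172.0.0 - 14.175.255.255) -> ge-0/0/12
More-specific entries that do NOT match:
  14.174.190.144/28 (14.174.190.144 - 14.174.190.159) does not contain 14.174.190.184
  14.174.224.0/19 (14.174.224.0 - 14.174.255.255) does not contain 14.174.190.184
  14.170.0.0/16 (14.170.0.0 - 14.170.255.255) does not contain 14.174.190.184
  30.174.0.0/15 (30.174.0.0 - 30.175.255.255) does not contain 14.174.190.184
Longest matching prefix is /14 -> interface ge-0/0/12.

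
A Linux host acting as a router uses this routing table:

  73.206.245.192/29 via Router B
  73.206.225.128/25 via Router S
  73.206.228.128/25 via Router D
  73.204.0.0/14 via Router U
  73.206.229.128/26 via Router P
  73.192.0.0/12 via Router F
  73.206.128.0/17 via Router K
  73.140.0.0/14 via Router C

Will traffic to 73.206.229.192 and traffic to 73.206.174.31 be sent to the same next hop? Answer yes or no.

73.206.229.192: longest match 73.206.128.0/17 -> Router K
73.206.174.31: longest match 73.206.128.0/17 -> Router K

yes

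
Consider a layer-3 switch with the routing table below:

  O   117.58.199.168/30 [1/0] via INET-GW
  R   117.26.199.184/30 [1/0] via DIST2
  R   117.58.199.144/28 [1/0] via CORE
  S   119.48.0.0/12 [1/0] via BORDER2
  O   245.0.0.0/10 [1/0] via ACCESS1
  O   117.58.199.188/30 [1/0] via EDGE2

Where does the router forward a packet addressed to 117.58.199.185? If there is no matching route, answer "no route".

No entry's prefix contains 117.58.199.185; there is no default route.

no route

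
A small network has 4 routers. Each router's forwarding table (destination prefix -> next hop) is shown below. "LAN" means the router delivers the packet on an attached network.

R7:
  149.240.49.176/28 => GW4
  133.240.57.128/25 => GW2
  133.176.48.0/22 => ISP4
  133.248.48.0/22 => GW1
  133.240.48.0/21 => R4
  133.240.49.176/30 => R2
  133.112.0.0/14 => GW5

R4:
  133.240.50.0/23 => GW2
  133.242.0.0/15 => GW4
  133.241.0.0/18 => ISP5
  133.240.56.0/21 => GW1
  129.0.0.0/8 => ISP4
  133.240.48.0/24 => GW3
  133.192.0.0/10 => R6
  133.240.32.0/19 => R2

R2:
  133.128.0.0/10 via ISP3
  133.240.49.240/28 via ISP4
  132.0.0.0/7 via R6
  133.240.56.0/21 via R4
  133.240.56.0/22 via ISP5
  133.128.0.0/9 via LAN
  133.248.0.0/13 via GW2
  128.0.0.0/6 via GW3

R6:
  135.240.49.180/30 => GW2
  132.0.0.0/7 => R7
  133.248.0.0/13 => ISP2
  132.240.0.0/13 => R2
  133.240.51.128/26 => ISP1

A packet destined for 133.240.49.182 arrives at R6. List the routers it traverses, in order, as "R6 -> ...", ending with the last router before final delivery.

R6 -> R7 -> R4 -> R2

At R6: longest match for 133.240.49.182 is 132.0.0.0/7 -> R7
At R7: longest match for 133.240.49.182 is 133.240.48.0/21 -> R4
At R4: longest match for 133.240.49.182 is 133.240.32.0/19 -> R2
At R2: longest match for 133.240.49.182 is 133.128.0.0/9 -> LAN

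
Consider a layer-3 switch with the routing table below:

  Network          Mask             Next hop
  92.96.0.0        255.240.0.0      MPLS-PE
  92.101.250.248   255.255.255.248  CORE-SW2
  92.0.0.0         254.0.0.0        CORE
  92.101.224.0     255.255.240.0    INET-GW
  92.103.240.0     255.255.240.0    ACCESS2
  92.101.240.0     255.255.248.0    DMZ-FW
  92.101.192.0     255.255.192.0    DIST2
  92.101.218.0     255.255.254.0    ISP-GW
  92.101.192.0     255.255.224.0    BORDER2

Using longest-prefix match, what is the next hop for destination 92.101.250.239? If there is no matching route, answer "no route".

Routes whose prefix contains 92.101.250.239:
  92.0.0.0/7 (92.0.0.0 - 93.255.255.255) -> CORE
  92.96.0.0/12 (92.96.0.0 - 92.111.255.255) -> MPLS-PE
  92.101.192.0/18 (92.101.192.0 - 92.101.255.255) -> DIST2
More-specific entries that do NOT match:
  92.101.250.248/29 (92.101.250.248 - 92.101.250.255) does not contain 92.101.250.239
  92.101.218.0/23 (92.101.218.0 - 92.101.219.255) does not contain 92.101.250.239
  92.101.240.0/21 (92.101.240.0 - 92.101.247.255) does not contain 92.101.250.239
  92.101.224.0/20 (92.101.224.0 - 92.101.239.255) does not contain 92.101.250.239
  92.103.240.0/20 (92.103.240.0 - 92.103.255.255) does not contain 92.101.250.239
  92.101.192.0/19 (92.101.192.0 - 92.101.223.255) does not contain 92.101.250.239
Longest matching prefix is /18 -> next hop DIST2.

DIST2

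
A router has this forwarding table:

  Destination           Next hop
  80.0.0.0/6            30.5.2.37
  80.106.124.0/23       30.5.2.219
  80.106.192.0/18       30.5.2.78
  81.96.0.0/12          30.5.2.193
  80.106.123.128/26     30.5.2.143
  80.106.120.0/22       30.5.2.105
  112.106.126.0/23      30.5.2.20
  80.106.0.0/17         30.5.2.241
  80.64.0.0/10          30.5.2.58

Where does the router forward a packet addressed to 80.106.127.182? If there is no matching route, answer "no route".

Routes whose prefix contains 80.106.127.182:
  80.0.0.0/6 (80.0.0.0 - 83.255.255.255) -> 30.5.2.37
  80.64.0.0/10 (80.64.0.0 - 80.127.255.255) -> 30.5.2.58
  80.106.0.0/17 (80.106.0.0 - 80.106.127.255) -> 30.5.2.241
More-specific entries that do NOT match:
  80.106.123.128/26 (80.106.123.128 - 80.106.123.191) does not contain 80.106.127.182
  80.106.124.0/23 (80.106.124.0 - 80.106.125.255) does not contain 80.106.127.182
  112.106.126.0/23 (112.106.126.0 - 112.106.127.255) does not contain 80.106.127.182
  80.106.120.0/22 (80.106.120.0 - 80.106.123.255) does not contain 80.106.127.182
  80.106.192.0/18 (80.106.192.0 - 80.106.255.255) does not contain 80.106.127.182
Longest matching prefix is /17 -> next hop 30.5.2.241.

30.5.2.241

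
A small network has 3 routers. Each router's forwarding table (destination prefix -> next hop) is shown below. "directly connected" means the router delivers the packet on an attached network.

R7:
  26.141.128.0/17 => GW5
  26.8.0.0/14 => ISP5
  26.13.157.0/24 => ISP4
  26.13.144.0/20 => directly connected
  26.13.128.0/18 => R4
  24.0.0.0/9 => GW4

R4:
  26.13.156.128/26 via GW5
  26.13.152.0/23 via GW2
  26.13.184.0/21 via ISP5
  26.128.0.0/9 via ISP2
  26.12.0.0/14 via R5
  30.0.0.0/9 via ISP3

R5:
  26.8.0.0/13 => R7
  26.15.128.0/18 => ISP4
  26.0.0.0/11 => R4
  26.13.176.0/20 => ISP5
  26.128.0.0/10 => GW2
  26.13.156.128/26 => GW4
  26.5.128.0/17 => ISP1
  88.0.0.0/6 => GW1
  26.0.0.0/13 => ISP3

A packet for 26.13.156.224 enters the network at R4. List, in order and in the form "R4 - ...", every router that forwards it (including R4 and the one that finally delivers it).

At R4: longest match for 26.13.156.224 is 26.12.0.0/14 -> R5
At R5: longest match for 26.13.156.224 is 26.8.0.0/13 -> R7
At R7: longest match for 26.13.156.224 is 26.13.144.0/20 -> directly connected

R4 - R5 - R7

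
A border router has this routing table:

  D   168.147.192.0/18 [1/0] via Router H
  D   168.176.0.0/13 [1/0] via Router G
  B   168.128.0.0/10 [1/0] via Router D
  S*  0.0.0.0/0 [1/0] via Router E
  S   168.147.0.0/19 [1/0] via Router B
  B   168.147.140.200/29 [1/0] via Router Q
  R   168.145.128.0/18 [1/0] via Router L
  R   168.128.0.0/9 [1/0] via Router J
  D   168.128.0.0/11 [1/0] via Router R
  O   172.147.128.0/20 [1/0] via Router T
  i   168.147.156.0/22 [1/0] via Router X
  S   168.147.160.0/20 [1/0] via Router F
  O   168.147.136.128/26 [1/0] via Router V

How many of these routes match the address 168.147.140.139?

Prefixes containing 168.147.140.139:
  0.0.0.0/0 (default, matches everything)
  168.128.0.0/9 (168.128.0.0 - 168.255.255.255)
  168.128.0.0/10 (168.128.0.0 - 168.191.255.255)
  168.128.0.0/11 (168.128.0.0 - 168.159.255.255)
Total matching entries: 4.

4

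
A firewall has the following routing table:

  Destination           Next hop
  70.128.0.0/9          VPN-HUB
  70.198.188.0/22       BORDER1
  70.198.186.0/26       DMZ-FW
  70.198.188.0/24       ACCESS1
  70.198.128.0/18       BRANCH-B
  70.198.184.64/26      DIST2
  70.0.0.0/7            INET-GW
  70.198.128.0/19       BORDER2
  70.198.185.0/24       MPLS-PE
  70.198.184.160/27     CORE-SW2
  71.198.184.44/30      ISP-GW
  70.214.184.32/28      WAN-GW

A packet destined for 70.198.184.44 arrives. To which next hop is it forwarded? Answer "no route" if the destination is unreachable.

BRANCH-B

Routes whose prefix contains 70.198.184.44:
  70.0.0.0/7 (70.0.0.0 - 71.255.255.255) -> INET-GW
  70.128.0.0/9 (70.128.0.0 - 70.255.255.255) -> VPN-HUB
  70.198.128.0/18 (70.198.128.0 - 70.198.191.255) -> BRANCH-B
More-specific entries that do NOT match:
  71.198.184.44/30 (71.198.184.44 - 71.198.184.47) does not contain 70.198.184.44
  70.214.184.32/28 (70.214.184.32 - 70.214.184.47) does not contain 70.198.184.44
  70.198.184.160/27 (70.198.184.160 - 70.198.184.191) does not contain 70.198.184.44
  70.198.186.0/26 (70.198.186.0 - 70.198.186.63) does not contain 70.198.184.44
  70.198.184.64/26 (70.198.184.64 - 70.198.184.127) does not contain 70.198.184.44
  70.198.188.0/24 (70.198.188.0 - 70.198.188.255) does not contain 70.198.184.44
  70.198.185.0/24 (70.198.185.0 - 70.198.185.255) does not contain 70.198.184.44
  70.198.188.0/22 (70.198.188.0 - 70.198.191.255) does not contain 70.198.184.44
  70.198.128.0/19 (70.198.128.0 - 70.198.159.255) does not contain 70.198.184.44
Longest matching prefix is /18 -> next hop BRANCH-B.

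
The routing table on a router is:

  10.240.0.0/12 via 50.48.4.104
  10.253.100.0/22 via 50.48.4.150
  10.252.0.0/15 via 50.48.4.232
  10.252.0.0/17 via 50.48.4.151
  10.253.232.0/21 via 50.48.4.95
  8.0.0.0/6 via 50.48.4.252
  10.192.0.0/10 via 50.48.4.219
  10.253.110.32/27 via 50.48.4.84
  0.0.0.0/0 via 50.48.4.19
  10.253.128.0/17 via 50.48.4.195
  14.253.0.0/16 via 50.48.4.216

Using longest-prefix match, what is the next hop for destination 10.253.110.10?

Routes whose prefix contains 10.253.110.10:
  0.0.0.0/0 (default, matches everything) -> 50.48.4.19
  8.0.0.0/6 (8.0.0.0 - 11.255.255.255) -> 50.48.4.252
  10.192.0.0/10 (10.192.0.0 - 10.255.255.255) -> 50.48.4.219
  10.240.0.0/12 (10.240.0.0 - 10.255.255.255) -> 50.48.4.104
  10.252.0.0/15 (10.252.0.0 - 10.253.255.255) -> 50.48.4.232
More-specific entries that do NOT match:
  10.253.110.32/27 (10.253.110.32 - 10.253.110.63) does not contain 10.253.110.10
  10.253.100.0/22 (10.253.100.0 - 10.253.103.255) does not contain 10.253.110.10
  10.253.232.0/21 (10.253.232.0 - 10.253.239.255) does not contain 10.253.110.10
  10.252.0.0/17 (10.252.0.0 - 10.252.127.255) does not contain 10.253.110.10
  10.253.128.0/17 (10.253.128.0 - 10.253.255.255) does not contain 10.253.110.10
  14.253.0.0/16 (14.253.0.0 - 14.253.255.255) does not contain 10.253.110.10
Longest matching prefix is /15 -> next hop 50.48.4.232.

50.48.4.232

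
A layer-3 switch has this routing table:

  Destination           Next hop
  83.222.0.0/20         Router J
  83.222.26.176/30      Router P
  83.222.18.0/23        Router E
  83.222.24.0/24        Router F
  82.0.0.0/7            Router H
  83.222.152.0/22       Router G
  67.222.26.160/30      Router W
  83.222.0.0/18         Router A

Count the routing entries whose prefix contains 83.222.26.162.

2

Prefixes containing 83.222.26.162:
  82.0.0.0/7 (82.0.0.0 - 83.255.255.255)
  83.222.0.0/18 (83.222.0.0 - 83.222.63.255)
Total matching entries: 2.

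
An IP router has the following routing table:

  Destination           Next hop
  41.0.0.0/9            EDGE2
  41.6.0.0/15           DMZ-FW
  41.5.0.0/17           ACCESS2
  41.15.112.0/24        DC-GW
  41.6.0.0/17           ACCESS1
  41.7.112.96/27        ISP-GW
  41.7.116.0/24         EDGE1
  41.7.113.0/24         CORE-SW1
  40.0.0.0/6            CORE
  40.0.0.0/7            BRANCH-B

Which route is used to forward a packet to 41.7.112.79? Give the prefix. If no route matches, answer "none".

Entries matching 41.7.112.79:
  40.0.0.0/6 (40.0.0.0 - 43.255.255.255)
  40.0.0.0/7 (40.0.0.0 - 41.255.255.255)
  41.0.0.0/9 (41.0.0.0 - 41.127.255.255)
  41.6.0.0/15 (41.6.0.0 - 41.7.255.255)
Most specific is 41.6.0.0/15.

41.6.0.0/15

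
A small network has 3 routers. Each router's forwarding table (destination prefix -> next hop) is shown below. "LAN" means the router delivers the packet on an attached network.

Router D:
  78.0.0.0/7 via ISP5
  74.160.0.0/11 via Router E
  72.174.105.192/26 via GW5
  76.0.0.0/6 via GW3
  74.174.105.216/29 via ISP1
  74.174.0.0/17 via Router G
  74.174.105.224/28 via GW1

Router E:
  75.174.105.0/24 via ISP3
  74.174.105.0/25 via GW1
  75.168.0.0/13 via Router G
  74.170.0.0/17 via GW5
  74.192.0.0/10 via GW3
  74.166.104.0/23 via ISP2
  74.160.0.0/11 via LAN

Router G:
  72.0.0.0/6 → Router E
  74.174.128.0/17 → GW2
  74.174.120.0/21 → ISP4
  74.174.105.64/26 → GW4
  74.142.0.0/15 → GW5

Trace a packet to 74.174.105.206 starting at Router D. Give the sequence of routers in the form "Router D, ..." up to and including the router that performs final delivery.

At Router D: longest match for 74.174.105.206 is 74.174.0.0/17 -> Router G
At Router G: longest match for 74.174.105.206 is 72.0.0.0/6 -> Router E
At Router E: longest match for 74.174.105.206 is 74.160.0.0/11 -> LAN

Router D, Router G, Router E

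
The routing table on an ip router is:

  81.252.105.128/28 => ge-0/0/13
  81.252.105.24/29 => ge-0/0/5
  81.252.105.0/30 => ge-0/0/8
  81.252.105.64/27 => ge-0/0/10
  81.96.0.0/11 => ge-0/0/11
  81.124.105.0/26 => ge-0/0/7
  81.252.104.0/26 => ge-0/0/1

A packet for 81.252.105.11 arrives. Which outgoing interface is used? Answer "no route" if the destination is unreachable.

no route

No entry's prefix contains 81.252.105.11; there is no default route.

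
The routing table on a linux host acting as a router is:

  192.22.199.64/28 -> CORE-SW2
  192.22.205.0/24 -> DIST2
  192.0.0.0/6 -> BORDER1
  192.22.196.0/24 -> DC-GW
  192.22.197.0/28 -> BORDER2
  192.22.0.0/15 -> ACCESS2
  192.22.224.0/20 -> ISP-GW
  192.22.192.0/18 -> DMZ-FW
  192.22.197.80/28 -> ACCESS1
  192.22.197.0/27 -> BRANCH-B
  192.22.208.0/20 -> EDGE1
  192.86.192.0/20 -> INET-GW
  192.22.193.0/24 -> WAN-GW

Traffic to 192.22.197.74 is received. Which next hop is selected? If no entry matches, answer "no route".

Routes whose prefix contains 192.22.197.74:
  192.0.0.0/6 (192.0.0.0 - 195.255.255.255) -> BORDER1
  192.22.0.0/15 (192.22.0.0 - 192.23.255.255) -> ACCESS2
  192.22.192.0/18 (192.22.192.0 - 192.22.255.255) -> DMZ-FW
More-specific entries that do NOT match:
  192.22.199.64/28 (192.22.199.64 - 192.22.199.79) does not contain 192.22.197.74
  192.22.197.0/28 (192.22.197.0 - 192.22.197.15) does not contain 192.22.197.74
  192.22.197.80/28 (192.22.197.80 - 192.22.197.95) does not contain 192.22.197.74
  192.22.197.0/27 (192.22.197.0 - 192.22.197.31) does not contain 192.22.197.74
  192.22.205.0/24 (192.22.205.0 - 192.22.205.255) does not contain 192.22.197.74
  192.22.196.0/24 (192.22.196.0 - 192.22.196.255) does not contain 192.22.197.74
  192.22.193.0/24 (192.22.193.0 - 192.22.193.255) does not contain 192.22.197.74
  192.22.224.0/20 (192.22.224.0 - 192.22.239.255) does not contain 192.22.197.74
  192.22.208.0/20 (192.22.208.0 - 192.22.223.255) does not contain 192.22.197.74
  192.86.192.0/20 (192.86.192.0 - 192.86.207.255) does not contain 192.22.197.74
Longest matching prefix is /18 -> next hop DMZ-FW.

DMZ-FW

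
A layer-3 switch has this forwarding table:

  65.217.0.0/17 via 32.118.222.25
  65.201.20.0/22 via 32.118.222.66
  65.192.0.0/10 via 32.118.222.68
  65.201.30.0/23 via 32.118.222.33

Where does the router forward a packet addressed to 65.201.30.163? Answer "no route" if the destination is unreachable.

32.118.222.33

Routes whose prefix contains 65.201.30.163:
  65.192.0.0/10 (65.192.0.0 - 65.255.255.255) -> 32.118.222.68
  65.201.30.0/23 (65.201.30.0 - 65.201.31.255) -> 32.118.222.33
Longest matching prefix is /23 -> next hop 32.118.222.33.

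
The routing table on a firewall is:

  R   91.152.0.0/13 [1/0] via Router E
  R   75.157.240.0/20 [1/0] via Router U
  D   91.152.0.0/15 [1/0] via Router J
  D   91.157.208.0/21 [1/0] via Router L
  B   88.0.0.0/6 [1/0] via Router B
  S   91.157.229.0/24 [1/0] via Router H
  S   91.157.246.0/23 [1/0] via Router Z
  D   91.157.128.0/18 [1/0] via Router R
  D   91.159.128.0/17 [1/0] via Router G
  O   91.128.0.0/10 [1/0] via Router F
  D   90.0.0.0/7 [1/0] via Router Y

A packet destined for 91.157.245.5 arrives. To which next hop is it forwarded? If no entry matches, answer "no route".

Routes whose prefix contains 91.157.245.5:
  88.0.0.0/6 (88.0.0.0 - 91.255.255.255) -> Router B
  90.0.0.0/7 (90.0.0.0 - 91.255.255.255) -> Router Y
  91.128.0.0/10 (91.128.0.0 - 91.191.255.255) -> Router F
  91.152.0.0/13 (91.152.0.0 - 91.159.255.255) -> Router E
More-specific entries that do NOT match:
  91.157.229.0/24 (91.157.229.0 - 91.157.229.255) does not contain 91.157.245.5
  91.157.246.0/23 (91.157.246.0 - 91.157.247.255) does not contain 91.157.245.5
  91.157.208.0/21 (91.157.208.0 - 91.157.215.255) does not contain 91.157.245.5
  75.157.240.0/20 (75.157.240.0 - 75.157.255.255) does not contain 91.157.245.5
  91.157.128.0/18 (91.157.128.0 - 91.157.191.255) does not contain 91.157.245.5
  91.159.128.0/17 (91.159.128.0 - 91.159.255.255) does not contain 91.157.245.5
  91.152.0.0/15 (91.152.0.0 - 91.153.255.255) does not contain 91.157.245.5
Longest matching prefix is /13 -> next hop Router E.

Router E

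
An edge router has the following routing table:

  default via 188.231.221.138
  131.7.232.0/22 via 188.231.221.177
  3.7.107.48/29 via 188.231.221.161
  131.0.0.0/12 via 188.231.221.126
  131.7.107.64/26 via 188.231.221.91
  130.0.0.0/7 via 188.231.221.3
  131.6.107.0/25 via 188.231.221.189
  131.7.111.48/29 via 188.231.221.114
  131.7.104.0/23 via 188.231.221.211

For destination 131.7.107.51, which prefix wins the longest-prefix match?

131.0.0.0/12

Entries matching 131.7.107.51:
  0.0.0.0/0 (default, matches everything)
  130.0.0.0/7 (130.0.0.0 - 131.255.255.255)
  131.0.0.0/12 (131.0.0.0 - 131.15.255.255)
Most specific is 131.0.0.0/12.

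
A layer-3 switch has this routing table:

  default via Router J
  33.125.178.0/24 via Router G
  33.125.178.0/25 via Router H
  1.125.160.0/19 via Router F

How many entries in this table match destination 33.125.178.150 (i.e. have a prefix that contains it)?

Prefixes containing 33.125.178.150:
  0.0.0.0/0 (default, matches everything)
  33.125.178.0/24 (33.125.178.0 - 33.125.178.255)
Total matching entries: 2.

2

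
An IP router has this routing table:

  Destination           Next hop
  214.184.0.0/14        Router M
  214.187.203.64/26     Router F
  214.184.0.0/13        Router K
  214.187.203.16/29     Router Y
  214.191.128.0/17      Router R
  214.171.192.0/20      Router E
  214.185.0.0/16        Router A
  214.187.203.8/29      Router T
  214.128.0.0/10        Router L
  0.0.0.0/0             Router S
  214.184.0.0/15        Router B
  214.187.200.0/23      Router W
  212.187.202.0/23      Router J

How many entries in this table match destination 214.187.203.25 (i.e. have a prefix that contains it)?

4

Prefixes containing 214.187.203.25:
  0.0.0.0/0 (default, matches everything)
  214.128.0.0/10 (214.128.0.0 - 214.191.255.255)
  214.184.0.0/13 (214.184.0.0 - 214.191.255.255)
  214.184.0.0/14 (214.184.0.0 - 214.187.255.255)
Total matching entries: 4.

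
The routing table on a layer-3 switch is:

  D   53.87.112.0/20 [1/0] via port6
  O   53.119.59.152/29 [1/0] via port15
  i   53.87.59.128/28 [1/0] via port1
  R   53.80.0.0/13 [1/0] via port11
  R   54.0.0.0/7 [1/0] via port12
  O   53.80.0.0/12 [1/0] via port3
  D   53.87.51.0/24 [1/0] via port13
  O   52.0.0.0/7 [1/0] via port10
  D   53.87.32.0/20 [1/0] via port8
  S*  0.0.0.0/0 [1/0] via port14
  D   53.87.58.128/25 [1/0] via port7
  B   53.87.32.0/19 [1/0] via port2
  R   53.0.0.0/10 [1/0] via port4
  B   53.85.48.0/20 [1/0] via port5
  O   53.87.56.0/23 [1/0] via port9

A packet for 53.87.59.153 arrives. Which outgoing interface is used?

port2

Routes whose prefix contains 53.87.59.153:
  0.0.0.0/0 (default, matches everything) -> port14
  52.0.0.0/7 (52.0.0.0 - 53.255.255.255) -> port10
  53.80.0.0/12 (53.80.0.0 - 53.95.255.255) -> port3
  53.80.0.0/13 (53.80.0.0 - 53.87.255.255) -> port11
  53.87.32.0/19 (53.87.32.0 - 53.87.63.255) -> port2
More-specific entries that do NOT match:
  53.119.59.152/29 (53.119.59.152 - 53.119.59.159) does not contain 53.87.59.153
  53.87.59.128/28 (53.87.59.128 - 53.87.59.143) does not contain 53.87.59.153
  53.87.58.128/25 (53.87.58.128 - 53.87.58.255) does not contain 53.87.59.153
  53.87.51.0/24 (53.87.51.0 - 53.87.51.255) does not contain 53.87.59.153
  53.87.56.0/23 (53.87.56.0 - 53.87.57.255) does not contain 53.87.59.153
  53.87.112.0/20 (53.87.112.0 - 53.87.127.255) does not contain 53.87.59.153
  53.87.32.0/20 (53.87.32.0 - 53.87.47.255) does not contain 53.87.59.153
  53.85.48.0/20 (53.85.48.0 - 53.85.63.255) does not contain 53.87.59.153
Longest matching prefix is /19 -> interface port2.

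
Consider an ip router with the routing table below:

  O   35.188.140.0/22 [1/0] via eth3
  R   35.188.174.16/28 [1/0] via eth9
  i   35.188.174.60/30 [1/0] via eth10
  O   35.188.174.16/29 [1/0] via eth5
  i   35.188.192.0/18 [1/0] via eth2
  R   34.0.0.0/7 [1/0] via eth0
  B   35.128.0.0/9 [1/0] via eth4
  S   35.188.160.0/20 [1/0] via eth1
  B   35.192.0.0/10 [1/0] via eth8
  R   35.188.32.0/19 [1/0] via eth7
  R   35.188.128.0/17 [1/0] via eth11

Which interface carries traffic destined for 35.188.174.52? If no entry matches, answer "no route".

eth1

Routes whose prefix contains 35.188.174.52:
  34.0.0.0/7 (34.0.0.0 - 35.255.255.255) -> eth0
  35.128.0.0/9 (35.128.0.0 - 35.255.255.255) -> eth4
  35.188.128.0/17 (35.188.128.0 - 35.188.255.255) -> eth11
  35.188.160.0/20 (35.188.160.0 - 35.188.175.255) -> eth1
More-specific entries that do NOT match:
  35.188.174.60/30 (35.188.174.60 - 35.188.174.63) does not contain 35.188.174.52
  35.188.174.16/29 (35.188.174.16 - 35.188.174.23) does not contain 35.188.174.52
  35.188.174.16/28 (35.188.174.16 - 35.188.174.31) does not contain 35.188.174.52
  35.188.140.0/22 (35.188.140.0 - 35.188.143.255) does not contain 35.188.174.52
Longest matching prefix is /20 -> interface eth1.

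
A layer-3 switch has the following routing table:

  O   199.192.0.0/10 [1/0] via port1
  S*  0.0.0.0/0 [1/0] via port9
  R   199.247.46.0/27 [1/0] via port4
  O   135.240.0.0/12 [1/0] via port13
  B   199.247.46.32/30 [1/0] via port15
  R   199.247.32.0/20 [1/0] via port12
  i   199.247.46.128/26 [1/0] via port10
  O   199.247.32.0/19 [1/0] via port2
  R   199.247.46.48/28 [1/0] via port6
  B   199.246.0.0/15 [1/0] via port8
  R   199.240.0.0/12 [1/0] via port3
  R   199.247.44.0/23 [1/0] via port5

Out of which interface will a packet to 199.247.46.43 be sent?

Routes whose prefix contains 199.247.46.43:
  0.0.0.0/0 (default, matches everything) -> port9
  199.192.0.0/10 (199.192.0.0 - 199.255.255.255) -> port1
  199.240.0.0/12 (199.240.0.0 - 199.255.255.255) -> port3
  199.246.0.0/15 (199.246.0.0 - 199.247.255.255) -> port8
  199.247.32.0/19 (199.247.32.0 - 199.247.63.255) -> port2
  199.247.32.0/20 (199.247.32.0 - 199.247.47.255) -> port12
More-specific entries that do NOT match:
  199.247.46.32/30 (199.247.46.32 - 199.247.46.35) does not contain 199.247.46.43
  199.247.46.48/28 (199.247.46.48 - 199.247.46.63) does not contain 199.247.46.43
  199.247.46.0/27 (199.247.46.0 - 199.247.46.31) does not contain 199.247.46.43
  199.247.46.128/26 (199.247.46.128 - 199.247.46.191) does not contain 199.247.46.43
  199.247.44.0/23 (199.247.44.0 - 199.247.45.255) does not contain 199.247.46.43
Longest matching prefix is /20 -> interface port12.

port12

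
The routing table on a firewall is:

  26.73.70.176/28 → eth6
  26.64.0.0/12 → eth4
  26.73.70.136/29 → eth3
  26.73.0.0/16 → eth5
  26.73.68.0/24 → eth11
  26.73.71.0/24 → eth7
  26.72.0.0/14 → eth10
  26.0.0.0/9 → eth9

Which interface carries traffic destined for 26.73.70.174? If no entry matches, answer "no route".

Routes whose prefix contains 26.73.70.174:
  26.0.0.0/9 (26.0.0.0 - 26.127.255.255) -> eth9
  26.64.0.0/12 (26.64.0.0 - 26.79.255.255) -> eth4
  26.72.0.0/14 (26.72.0.0 - 26.75.255.255) -> eth10
  26.73.0.0/16 (26.73.0.0 - 26.73.255.255) -> eth5
More-specific entries that do NOT match:
  26.73.70.136/29 (26.73.70.136 - 26.73.70.143) does not contain 26.73.70.174
  26.73.70.176/28 (26.73.70.176 - 26.73.70.191) does not contain 26.73.70.174
  26.73.68.0/24 (26.73.68.0 - 26.73.68.255) does not contain 26.73.70.174
  26.73.71.0/24 (26.73.71.0 - 26.73.71.255) does not contain 26.73.70.174
Longest matching prefix is /16 -> interface eth5.

eth5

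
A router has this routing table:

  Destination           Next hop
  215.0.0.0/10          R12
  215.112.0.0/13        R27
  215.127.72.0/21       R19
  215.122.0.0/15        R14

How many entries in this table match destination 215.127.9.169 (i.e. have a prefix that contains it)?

No listed prefix contains 215.127.9.169.
Total matching entries: 0.

0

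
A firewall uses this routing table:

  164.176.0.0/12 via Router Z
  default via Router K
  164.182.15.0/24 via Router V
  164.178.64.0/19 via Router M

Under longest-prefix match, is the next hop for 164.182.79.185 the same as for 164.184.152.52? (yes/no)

yes

164.182.79.185: longest match 164.176.0.0/12 -> Router Z
164.184.152.52: longest match 164.176.0.0/12 -> Router Z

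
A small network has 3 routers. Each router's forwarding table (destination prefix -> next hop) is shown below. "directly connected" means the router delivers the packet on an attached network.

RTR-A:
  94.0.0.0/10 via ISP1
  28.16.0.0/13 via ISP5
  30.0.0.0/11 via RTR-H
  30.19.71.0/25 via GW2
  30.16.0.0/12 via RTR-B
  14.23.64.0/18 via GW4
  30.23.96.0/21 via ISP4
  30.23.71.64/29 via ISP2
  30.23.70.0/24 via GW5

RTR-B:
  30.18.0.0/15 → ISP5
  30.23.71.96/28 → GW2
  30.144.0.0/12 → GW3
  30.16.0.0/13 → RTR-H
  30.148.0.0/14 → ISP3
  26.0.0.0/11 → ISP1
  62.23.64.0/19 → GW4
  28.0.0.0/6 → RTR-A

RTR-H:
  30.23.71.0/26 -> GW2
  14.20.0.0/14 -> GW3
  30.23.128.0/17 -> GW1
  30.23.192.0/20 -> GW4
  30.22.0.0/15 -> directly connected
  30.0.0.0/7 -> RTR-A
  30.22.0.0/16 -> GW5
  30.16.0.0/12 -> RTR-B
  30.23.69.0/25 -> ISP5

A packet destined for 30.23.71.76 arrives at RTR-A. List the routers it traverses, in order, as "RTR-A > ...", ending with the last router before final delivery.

At RTR-A: longest match for 30.23.71.76 is 30.16.0.0/12 -> RTR-B
At RTR-B: longest match for 30.23.71.76 is 30.16.0.0/13 -> RTR-H
At RTR-H: longest match for 30.23.71.76 is 30.22.0.0/15 -> directly connected

RTR-A > RTR-B > RTR-H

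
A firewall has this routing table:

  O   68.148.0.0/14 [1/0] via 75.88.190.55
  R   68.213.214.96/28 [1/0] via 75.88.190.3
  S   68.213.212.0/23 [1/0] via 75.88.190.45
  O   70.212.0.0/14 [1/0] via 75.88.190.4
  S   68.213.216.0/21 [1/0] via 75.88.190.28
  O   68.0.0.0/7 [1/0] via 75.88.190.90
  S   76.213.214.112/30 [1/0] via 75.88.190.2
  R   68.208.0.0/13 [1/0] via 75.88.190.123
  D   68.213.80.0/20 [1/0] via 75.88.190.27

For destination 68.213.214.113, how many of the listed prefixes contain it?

Prefixes containing 68.213.214.113:
  68.0.0.0/7 (68.0.0.0 - 69.255.255.255)
  68.208.0.0/13 (68.208.0.0 - 68.215.255.255)
Total matching entries: 2.

2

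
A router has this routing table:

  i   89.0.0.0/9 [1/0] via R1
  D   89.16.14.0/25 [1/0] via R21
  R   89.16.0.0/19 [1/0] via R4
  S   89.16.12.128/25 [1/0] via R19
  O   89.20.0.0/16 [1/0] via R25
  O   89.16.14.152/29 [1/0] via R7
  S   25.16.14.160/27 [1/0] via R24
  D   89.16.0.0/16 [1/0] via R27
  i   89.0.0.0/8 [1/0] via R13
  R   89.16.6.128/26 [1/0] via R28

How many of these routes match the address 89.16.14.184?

Prefixes containing 89.16.14.184:
  89.0.0.0/8 (89.0.0.0 - 89.255.255.255)
  89.0.0.0/9 (89.0.0.0 - 89.127.255.255)
  89.16.0.0/16 (89.16.0.0 - 89.16.255.255)
  89.16.0.0/19 (89.16.0.0 - 89.16.31.255)
Total matching entries: 4.

4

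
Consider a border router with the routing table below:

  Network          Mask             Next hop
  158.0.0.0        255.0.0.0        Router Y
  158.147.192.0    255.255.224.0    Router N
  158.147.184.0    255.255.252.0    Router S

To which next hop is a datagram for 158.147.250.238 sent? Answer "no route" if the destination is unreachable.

Routes whose prefix contains 158.147.250.238:
  158.0.0.0/8 (158.0.0.0 - 158.255.255.255) -> Router Y
More-specific entries that do NOT match:
  158.147.184.0/22 (158.147.184.0 - 158.147.187.255) does not contain 158.147.250.238
  158.147.192.0/19 (158.147.192.0 - 158.147.223.255) does not contain 158.147.250.238
Longest matching prefix is /8 -> next hop Router Y.

Router Y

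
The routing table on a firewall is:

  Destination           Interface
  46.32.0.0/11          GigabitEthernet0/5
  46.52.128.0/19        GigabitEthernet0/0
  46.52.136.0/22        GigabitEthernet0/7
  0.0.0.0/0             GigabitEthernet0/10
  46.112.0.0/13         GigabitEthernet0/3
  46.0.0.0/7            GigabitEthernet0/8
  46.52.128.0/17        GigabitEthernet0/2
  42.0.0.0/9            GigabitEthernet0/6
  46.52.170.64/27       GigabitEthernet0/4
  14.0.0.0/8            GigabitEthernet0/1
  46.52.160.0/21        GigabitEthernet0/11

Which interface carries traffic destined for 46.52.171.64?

GigabitEthernet0/2

Routes whose prefix contains 46.52.171.64:
  0.0.0.0/0 (default, matches everything) -> GigabitEthernet0/10
  46.0.0.0/7 (46.0.0.0 - 47.255.255.255) -> GigabitEthernet0/8
  46.32.0.0/11 (46.32.0.0 - 46.63.255.255) -> GigabitEthernet0/5
  46.52.128.0/17 (46.52.128.0 - 46.52.255.255) -> GigabitEthernet0/2
More-specific entries that do NOT match:
  46.52.170.64/27 (46.52.170.64 - 46.52.170.95) does not contain 46.52.171.64
  46.52.136.0/22 (46.52.136.0 - 46.52.139.255) does not contain 46.52.171.64
  46.52.160.0/21 (46.52.160.0 - 46.52.167.255) does not contain 46.52.171.64
  46.52.128.0/19 (46.52.128.0 - 46.52.159.255) does not contain 46.52.171.64
Longest matching prefix is /17 -> interface GigabitEthernet0/2.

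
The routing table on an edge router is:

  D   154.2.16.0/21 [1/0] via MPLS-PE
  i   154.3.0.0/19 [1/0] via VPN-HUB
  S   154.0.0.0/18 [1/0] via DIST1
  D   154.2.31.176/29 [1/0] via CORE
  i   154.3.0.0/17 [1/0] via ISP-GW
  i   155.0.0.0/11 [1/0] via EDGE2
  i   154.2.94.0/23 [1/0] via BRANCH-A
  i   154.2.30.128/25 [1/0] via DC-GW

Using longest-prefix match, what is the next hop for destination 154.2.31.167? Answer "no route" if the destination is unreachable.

no route

No entry's prefix contains 154.2.31.167; there is no default route.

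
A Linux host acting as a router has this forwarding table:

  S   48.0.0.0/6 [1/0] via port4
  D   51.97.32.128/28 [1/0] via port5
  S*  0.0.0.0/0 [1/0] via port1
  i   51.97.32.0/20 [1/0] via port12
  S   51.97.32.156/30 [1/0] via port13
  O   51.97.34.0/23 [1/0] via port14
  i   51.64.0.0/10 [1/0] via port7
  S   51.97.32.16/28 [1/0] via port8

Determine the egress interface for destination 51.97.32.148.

Routes whose prefix contains 51.97.32.148:
  0.0.0.0/0 (default, matches everything) -> port1
  48.0.0.0/6 (48.0.0.0 - 51.255.255.255) -> port4
  51.64.0.0/10 (51.64.0.0 - 51.127.255.255) -> port7
  51.97.32.0/20 (51.97.32.0 - 51.97.47.255) -> port12
More-specific entries that do NOT match:
  51.97.32.156/30 (51.97.32.156 - 51.97.32.159) does not contain 51.97.32.148
  51.97.32.128/28 (51.97.32.128 - 51.97.32.143) does not contain 51.97.32.148
  51.97.32.16/28 (51.97.32.16 - 51.97.32.31) does not contain 51.97.32.148
  51.97.34.0/23 (51.97.34.0 - 51.97.35.255) does not contain 51.97.32.148
Longest matching prefix is /20 -> interface port12.

port12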